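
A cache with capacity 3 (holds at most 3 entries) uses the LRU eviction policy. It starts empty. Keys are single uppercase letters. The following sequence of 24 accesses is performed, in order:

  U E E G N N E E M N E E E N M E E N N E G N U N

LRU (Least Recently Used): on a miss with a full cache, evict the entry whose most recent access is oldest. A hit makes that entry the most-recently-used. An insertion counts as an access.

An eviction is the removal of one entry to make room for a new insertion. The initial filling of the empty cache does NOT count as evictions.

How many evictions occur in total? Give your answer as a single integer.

Answer: 4

Derivation:
LRU simulation (capacity=3):
  1. access U: MISS. Cache (LRU->MRU): [U]
  2. access E: MISS. Cache (LRU->MRU): [U E]
  3. access E: HIT. Cache (LRU->MRU): [U E]
  4. access G: MISS. Cache (LRU->MRU): [U E G]
  5. access N: MISS, evict U. Cache (LRU->MRU): [E G N]
  6. access N: HIT. Cache (LRU->MRU): [E G N]
  7. access E: HIT. Cache (LRU->MRU): [G N E]
  8. access E: HIT. Cache (LRU->MRU): [G N E]
  9. access M: MISS, evict G. Cache (LRU->MRU): [N E M]
  10. access N: HIT. Cache (LRU->MRU): [E M N]
  11. access E: HIT. Cache (LRU->MRU): [M N E]
  12. access E: HIT. Cache (LRU->MRU): [M N E]
  13. access E: HIT. Cache (LRU->MRU): [M N E]
  14. access N: HIT. Cache (LRU->MRU): [M E N]
  15. access M: HIT. Cache (LRU->MRU): [E N M]
  16. access E: HIT. Cache (LRU->MRU): [N M E]
  17. access E: HIT. Cache (LRU->MRU): [N M E]
  18. access N: HIT. Cache (LRU->MRU): [M E N]
  19. access N: HIT. Cache (LRU->MRU): [M E N]
  20. access E: HIT. Cache (LRU->MRU): [M N E]
  21. access G: MISS, evict M. Cache (LRU->MRU): [N E G]
  22. access N: HIT. Cache (LRU->MRU): [E G N]
  23. access U: MISS, evict E. Cache (LRU->MRU): [G N U]
  24. access N: HIT. Cache (LRU->MRU): [G U N]
Total: 17 hits, 7 misses, 4 evictions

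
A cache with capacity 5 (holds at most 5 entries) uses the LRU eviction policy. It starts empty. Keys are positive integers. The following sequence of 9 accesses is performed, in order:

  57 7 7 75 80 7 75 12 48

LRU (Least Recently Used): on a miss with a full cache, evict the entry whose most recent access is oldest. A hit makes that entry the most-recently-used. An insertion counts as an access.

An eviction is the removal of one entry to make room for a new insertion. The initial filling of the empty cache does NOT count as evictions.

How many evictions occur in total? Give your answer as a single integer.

Answer: 1

Derivation:
LRU simulation (capacity=5):
  1. access 57: MISS. Cache (LRU->MRU): [57]
  2. access 7: MISS. Cache (LRU->MRU): [57 7]
  3. access 7: HIT. Cache (LRU->MRU): [57 7]
  4. access 75: MISS. Cache (LRU->MRU): [57 7 75]
  5. access 80: MISS. Cache (LRU->MRU): [57 7 75 80]
  6. access 7: HIT. Cache (LRU->MRU): [57 75 80 7]
  7. access 75: HIT. Cache (LRU->MRU): [57 80 7 75]
  8. access 12: MISS. Cache (LRU->MRU): [57 80 7 75 12]
  9. access 48: MISS, evict 57. Cache (LRU->MRU): [80 7 75 12 48]
Total: 3 hits, 6 misses, 1 evictions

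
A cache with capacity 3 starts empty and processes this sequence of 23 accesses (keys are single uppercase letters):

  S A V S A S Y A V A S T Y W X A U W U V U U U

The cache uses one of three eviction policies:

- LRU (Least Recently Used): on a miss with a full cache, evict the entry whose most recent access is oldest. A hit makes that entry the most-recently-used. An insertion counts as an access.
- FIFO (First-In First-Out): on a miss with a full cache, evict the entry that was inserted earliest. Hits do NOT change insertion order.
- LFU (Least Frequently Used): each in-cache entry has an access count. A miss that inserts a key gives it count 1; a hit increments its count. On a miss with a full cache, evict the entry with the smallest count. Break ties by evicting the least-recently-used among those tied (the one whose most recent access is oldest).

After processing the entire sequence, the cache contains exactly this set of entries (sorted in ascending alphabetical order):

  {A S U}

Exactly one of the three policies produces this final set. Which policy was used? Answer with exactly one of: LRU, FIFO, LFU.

Simulating under each policy and comparing final sets:
  LRU: final set = {U V W} -> differs
  FIFO: final set = {U V W} -> differs
  LFU: final set = {A S U} -> MATCHES target
Only LFU produces the target set.

Answer: LFU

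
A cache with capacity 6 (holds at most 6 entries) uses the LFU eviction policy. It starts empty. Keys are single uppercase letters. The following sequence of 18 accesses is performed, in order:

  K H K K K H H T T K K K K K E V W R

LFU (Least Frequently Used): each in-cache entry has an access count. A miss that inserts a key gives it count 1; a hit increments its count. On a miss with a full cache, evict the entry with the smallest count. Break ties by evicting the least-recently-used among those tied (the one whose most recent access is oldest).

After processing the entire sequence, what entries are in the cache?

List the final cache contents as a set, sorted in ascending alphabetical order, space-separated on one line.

LFU simulation (capacity=6):
  1. access K: MISS. Cache: [K(c=1)]
  2. access H: MISS. Cache: [K(c=1) H(c=1)]
  3. access K: HIT, count now 2. Cache: [H(c=1) K(c=2)]
  4. access K: HIT, count now 3. Cache: [H(c=1) K(c=3)]
  5. access K: HIT, count now 4. Cache: [H(c=1) K(c=4)]
  6. access H: HIT, count now 2. Cache: [H(c=2) K(c=4)]
  7. access H: HIT, count now 3. Cache: [H(c=3) K(c=4)]
  8. access T: MISS. Cache: [T(c=1) H(c=3) K(c=4)]
  9. access T: HIT, count now 2. Cache: [T(c=2) H(c=3) K(c=4)]
  10. access K: HIT, count now 5. Cache: [T(c=2) H(c=3) K(c=5)]
  11. access K: HIT, count now 6. Cache: [T(c=2) H(c=3) K(c=6)]
  12. access K: HIT, count now 7. Cache: [T(c=2) H(c=3) K(c=7)]
  13. access K: HIT, count now 8. Cache: [T(c=2) H(c=3) K(c=8)]
  14. access K: HIT, count now 9. Cache: [T(c=2) H(c=3) K(c=9)]
  15. access E: MISS. Cache: [E(c=1) T(c=2) H(c=3) K(c=9)]
  16. access V: MISS. Cache: [E(c=1) V(c=1) T(c=2) H(c=3) K(c=9)]
  17. access W: MISS. Cache: [E(c=1) V(c=1) W(c=1) T(c=2) H(c=3) K(c=9)]
  18. access R: MISS, evict E(c=1). Cache: [V(c=1) W(c=1) R(c=1) T(c=2) H(c=3) K(c=9)]
Total: 11 hits, 7 misses, 1 evictions

Answer: H K R T V W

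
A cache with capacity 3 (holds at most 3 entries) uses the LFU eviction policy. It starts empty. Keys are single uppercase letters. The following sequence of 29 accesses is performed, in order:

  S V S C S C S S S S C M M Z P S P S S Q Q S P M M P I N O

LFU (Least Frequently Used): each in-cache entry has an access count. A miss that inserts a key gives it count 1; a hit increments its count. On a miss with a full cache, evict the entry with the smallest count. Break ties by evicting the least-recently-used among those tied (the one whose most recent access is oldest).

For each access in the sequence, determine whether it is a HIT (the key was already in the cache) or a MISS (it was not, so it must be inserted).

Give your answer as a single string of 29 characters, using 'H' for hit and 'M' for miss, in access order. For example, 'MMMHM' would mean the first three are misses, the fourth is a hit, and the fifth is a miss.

LFU simulation (capacity=3):
  1. access S: MISS. Cache: [S(c=1)]
  2. access V: MISS. Cache: [S(c=1) V(c=1)]
  3. access S: HIT, count now 2. Cache: [V(c=1) S(c=2)]
  4. access C: MISS. Cache: [V(c=1) C(c=1) S(c=2)]
  5. access S: HIT, count now 3. Cache: [V(c=1) C(c=1) S(c=3)]
  6. access C: HIT, count now 2. Cache: [V(c=1) C(c=2) S(c=3)]
  7. access S: HIT, count now 4. Cache: [V(c=1) C(c=2) S(c=4)]
  8. access S: HIT, count now 5. Cache: [V(c=1) C(c=2) S(c=5)]
  9. access S: HIT, count now 6. Cache: [V(c=1) C(c=2) S(c=6)]
  10. access S: HIT, count now 7. Cache: [V(c=1) C(c=2) S(c=7)]
  11. access C: HIT, count now 3. Cache: [V(c=1) C(c=3) S(c=7)]
  12. access M: MISS, evict V(c=1). Cache: [M(c=1) C(c=3) S(c=7)]
  13. access M: HIT, count now 2. Cache: [M(c=2) C(c=3) S(c=7)]
  14. access Z: MISS, evict M(c=2). Cache: [Z(c=1) C(c=3) S(c=7)]
  15. access P: MISS, evict Z(c=1). Cache: [P(c=1) C(c=3) S(c=7)]
  16. access S: HIT, count now 8. Cache: [P(c=1) C(c=3) S(c=8)]
  17. access P: HIT, count now 2. Cache: [P(c=2) C(c=3) S(c=8)]
  18. access S: HIT, count now 9. Cache: [P(c=2) C(c=3) S(c=9)]
  19. access S: HIT, count now 10. Cache: [P(c=2) C(c=3) S(c=10)]
  20. access Q: MISS, evict P(c=2). Cache: [Q(c=1) C(c=3) S(c=10)]
  21. access Q: HIT, count now 2. Cache: [Q(c=2) C(c=3) S(c=10)]
  22. access S: HIT, count now 11. Cache: [Q(c=2) C(c=3) S(c=11)]
  23. access P: MISS, evict Q(c=2). Cache: [P(c=1) C(c=3) S(c=11)]
  24. access M: MISS, evict P(c=1). Cache: [M(c=1) C(c=3) S(c=11)]
  25. access M: HIT, count now 2. Cache: [M(c=2) C(c=3) S(c=11)]
  26. access P: MISS, evict M(c=2). Cache: [P(c=1) C(c=3) S(c=11)]
  27. access I: MISS, evict P(c=1). Cache: [I(c=1) C(c=3) S(c=11)]
  28. access N: MISS, evict I(c=1). Cache: [N(c=1) C(c=3) S(c=11)]
  29. access O: MISS, evict N(c=1). Cache: [O(c=1) C(c=3) S(c=11)]
Total: 16 hits, 13 misses, 10 evictions

Answer: MMHMHHHHHHHMHMMHHHHMHHMMHMMMM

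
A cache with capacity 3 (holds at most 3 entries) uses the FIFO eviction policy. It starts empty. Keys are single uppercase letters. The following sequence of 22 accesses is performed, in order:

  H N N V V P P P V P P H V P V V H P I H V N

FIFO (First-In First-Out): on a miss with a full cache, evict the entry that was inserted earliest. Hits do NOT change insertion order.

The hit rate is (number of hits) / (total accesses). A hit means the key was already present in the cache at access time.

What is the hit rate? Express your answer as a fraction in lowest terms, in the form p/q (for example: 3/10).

FIFO simulation (capacity=3):
  1. access H: MISS. Cache (old->new): [H]
  2. access N: MISS. Cache (old->new): [H N]
  3. access N: HIT. Cache (old->new): [H N]
  4. access V: MISS. Cache (old->new): [H N V]
  5. access V: HIT. Cache (old->new): [H N V]
  6. access P: MISS, evict H. Cache (old->new): [N V P]
  7. access P: HIT. Cache (old->new): [N V P]
  8. access P: HIT. Cache (old->new): [N V P]
  9. access V: HIT. Cache (old->new): [N V P]
  10. access P: HIT. Cache (old->new): [N V P]
  11. access P: HIT. Cache (old->new): [N V P]
  12. access H: MISS, evict N. Cache (old->new): [V P H]
  13. access V: HIT. Cache (old->new): [V P H]
  14. access P: HIT. Cache (old->new): [V P H]
  15. access V: HIT. Cache (old->new): [V P H]
  16. access V: HIT. Cache (old->new): [V P H]
  17. access H: HIT. Cache (old->new): [V P H]
  18. access P: HIT. Cache (old->new): [V P H]
  19. access I: MISS, evict V. Cache (old->new): [P H I]
  20. access H: HIT. Cache (old->new): [P H I]
  21. access V: MISS, evict P. Cache (old->new): [H I V]
  22. access N: MISS, evict H. Cache (old->new): [I V N]
Total: 14 hits, 8 misses, 5 evictions

Hit rate = 14/22 = 7/11

Answer: 7/11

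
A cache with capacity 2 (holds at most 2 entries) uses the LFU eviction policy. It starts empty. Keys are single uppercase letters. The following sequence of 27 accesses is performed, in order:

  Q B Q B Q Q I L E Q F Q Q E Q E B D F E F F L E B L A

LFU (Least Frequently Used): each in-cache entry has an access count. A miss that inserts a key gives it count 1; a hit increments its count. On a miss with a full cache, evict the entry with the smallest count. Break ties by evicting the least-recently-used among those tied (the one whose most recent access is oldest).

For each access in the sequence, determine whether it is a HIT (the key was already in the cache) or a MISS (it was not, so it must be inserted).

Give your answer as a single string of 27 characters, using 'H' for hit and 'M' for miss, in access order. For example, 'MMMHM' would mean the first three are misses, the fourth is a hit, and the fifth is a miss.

Answer: MMHHHHMMMHMHHMHHMMMMMHMMMMM

Derivation:
LFU simulation (capacity=2):
  1. access Q: MISS. Cache: [Q(c=1)]
  2. access B: MISS. Cache: [Q(c=1) B(c=1)]
  3. access Q: HIT, count now 2. Cache: [B(c=1) Q(c=2)]
  4. access B: HIT, count now 2. Cache: [Q(c=2) B(c=2)]
  5. access Q: HIT, count now 3. Cache: [B(c=2) Q(c=3)]
  6. access Q: HIT, count now 4. Cache: [B(c=2) Q(c=4)]
  7. access I: MISS, evict B(c=2). Cache: [I(c=1) Q(c=4)]
  8. access L: MISS, evict I(c=1). Cache: [L(c=1) Q(c=4)]
  9. access E: MISS, evict L(c=1). Cache: [E(c=1) Q(c=4)]
  10. access Q: HIT, count now 5. Cache: [E(c=1) Q(c=5)]
  11. access F: MISS, evict E(c=1). Cache: [F(c=1) Q(c=5)]
  12. access Q: HIT, count now 6. Cache: [F(c=1) Q(c=6)]
  13. access Q: HIT, count now 7. Cache: [F(c=1) Q(c=7)]
  14. access E: MISS, evict F(c=1). Cache: [E(c=1) Q(c=7)]
  15. access Q: HIT, count now 8. Cache: [E(c=1) Q(c=8)]
  16. access E: HIT, count now 2. Cache: [E(c=2) Q(c=8)]
  17. access B: MISS, evict E(c=2). Cache: [B(c=1) Q(c=8)]
  18. access D: MISS, evict B(c=1). Cache: [D(c=1) Q(c=8)]
  19. access F: MISS, evict D(c=1). Cache: [F(c=1) Q(c=8)]
  20. access E: MISS, evict F(c=1). Cache: [E(c=1) Q(c=8)]
  21. access F: MISS, evict E(c=1). Cache: [F(c=1) Q(c=8)]
  22. access F: HIT, count now 2. Cache: [F(c=2) Q(c=8)]
  23. access L: MISS, evict F(c=2). Cache: [L(c=1) Q(c=8)]
  24. access E: MISS, evict L(c=1). Cache: [E(c=1) Q(c=8)]
  25. access B: MISS, evict E(c=1). Cache: [B(c=1) Q(c=8)]
  26. access L: MISS, evict B(c=1). Cache: [L(c=1) Q(c=8)]
  27. access A: MISS, evict L(c=1). Cache: [A(c=1) Q(c=8)]
Total: 10 hits, 17 misses, 15 evictions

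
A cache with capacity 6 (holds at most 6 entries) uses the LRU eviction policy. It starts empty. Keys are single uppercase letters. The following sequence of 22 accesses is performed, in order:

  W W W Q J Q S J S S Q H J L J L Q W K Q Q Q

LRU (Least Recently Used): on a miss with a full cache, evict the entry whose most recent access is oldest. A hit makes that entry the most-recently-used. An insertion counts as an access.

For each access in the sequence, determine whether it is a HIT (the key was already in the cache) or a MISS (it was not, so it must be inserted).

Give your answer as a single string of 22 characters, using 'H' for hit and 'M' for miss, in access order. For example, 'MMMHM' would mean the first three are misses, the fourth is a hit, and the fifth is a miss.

Answer: MHHMMHMHHHHMHMHHHHMHHH

Derivation:
LRU simulation (capacity=6):
  1. access W: MISS. Cache (LRU->MRU): [W]
  2. access W: HIT. Cache (LRU->MRU): [W]
  3. access W: HIT. Cache (LRU->MRU): [W]
  4. access Q: MISS. Cache (LRU->MRU): [W Q]
  5. access J: MISS. Cache (LRU->MRU): [W Q J]
  6. access Q: HIT. Cache (LRU->MRU): [W J Q]
  7. access S: MISS. Cache (LRU->MRU): [W J Q S]
  8. access J: HIT. Cache (LRU->MRU): [W Q S J]
  9. access S: HIT. Cache (LRU->MRU): [W Q J S]
  10. access S: HIT. Cache (LRU->MRU): [W Q J S]
  11. access Q: HIT. Cache (LRU->MRU): [W J S Q]
  12. access H: MISS. Cache (LRU->MRU): [W J S Q H]
  13. access J: HIT. Cache (LRU->MRU): [W S Q H J]
  14. access L: MISS. Cache (LRU->MRU): [W S Q H J L]
  15. access J: HIT. Cache (LRU->MRU): [W S Q H L J]
  16. access L: HIT. Cache (LRU->MRU): [W S Q H J L]
  17. access Q: HIT. Cache (LRU->MRU): [W S H J L Q]
  18. access W: HIT. Cache (LRU->MRU): [S H J L Q W]
  19. access K: MISS, evict S. Cache (LRU->MRU): [H J L Q W K]
  20. access Q: HIT. Cache (LRU->MRU): [H J L W K Q]
  21. access Q: HIT. Cache (LRU->MRU): [H J L W K Q]
  22. access Q: HIT. Cache (LRU->MRU): [H J L W K Q]
Total: 15 hits, 7 misses, 1 evictions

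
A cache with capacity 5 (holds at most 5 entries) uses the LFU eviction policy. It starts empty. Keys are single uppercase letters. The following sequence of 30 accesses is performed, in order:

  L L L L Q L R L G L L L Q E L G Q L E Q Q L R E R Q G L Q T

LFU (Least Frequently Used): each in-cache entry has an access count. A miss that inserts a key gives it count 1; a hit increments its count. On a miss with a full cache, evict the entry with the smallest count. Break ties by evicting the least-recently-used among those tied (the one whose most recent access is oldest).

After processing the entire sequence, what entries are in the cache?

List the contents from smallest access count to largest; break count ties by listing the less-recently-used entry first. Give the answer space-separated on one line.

Answer: T R G Q L

Derivation:
LFU simulation (capacity=5):
  1. access L: MISS. Cache: [L(c=1)]
  2. access L: HIT, count now 2. Cache: [L(c=2)]
  3. access L: HIT, count now 3. Cache: [L(c=3)]
  4. access L: HIT, count now 4. Cache: [L(c=4)]
  5. access Q: MISS. Cache: [Q(c=1) L(c=4)]
  6. access L: HIT, count now 5. Cache: [Q(c=1) L(c=5)]
  7. access R: MISS. Cache: [Q(c=1) R(c=1) L(c=5)]
  8. access L: HIT, count now 6. Cache: [Q(c=1) R(c=1) L(c=6)]
  9. access G: MISS. Cache: [Q(c=1) R(c=1) G(c=1) L(c=6)]
  10. access L: HIT, count now 7. Cache: [Q(c=1) R(c=1) G(c=1) L(c=7)]
  11. access L: HIT, count now 8. Cache: [Q(c=1) R(c=1) G(c=1) L(c=8)]
  12. access L: HIT, count now 9. Cache: [Q(c=1) R(c=1) G(c=1) L(c=9)]
  13. access Q: HIT, count now 2. Cache: [R(c=1) G(c=1) Q(c=2) L(c=9)]
  14. access E: MISS. Cache: [R(c=1) G(c=1) E(c=1) Q(c=2) L(c=9)]
  15. access L: HIT, count now 10. Cache: [R(c=1) G(c=1) E(c=1) Q(c=2) L(c=10)]
  16. access G: HIT, count now 2. Cache: [R(c=1) E(c=1) Q(c=2) G(c=2) L(c=10)]
  17. access Q: HIT, count now 3. Cache: [R(c=1) E(c=1) G(c=2) Q(c=3) L(c=10)]
  18. access L: HIT, count now 11. Cache: [R(c=1) E(c=1) G(c=2) Q(c=3) L(c=11)]
  19. access E: HIT, count now 2. Cache: [R(c=1) G(c=2) E(c=2) Q(c=3) L(c=11)]
  20. access Q: HIT, count now 4. Cache: [R(c=1) G(c=2) E(c=2) Q(c=4) L(c=11)]
  21. access Q: HIT, count now 5. Cache: [R(c=1) G(c=2) E(c=2) Q(c=5) L(c=11)]
  22. access L: HIT, count now 12. Cache: [R(c=1) G(c=2) E(c=2) Q(c=5) L(c=12)]
  23. access R: HIT, count now 2. Cache: [G(c=2) E(c=2) R(c=2) Q(c=5) L(c=12)]
  24. access E: HIT, count now 3. Cache: [G(c=2) R(c=2) E(c=3) Q(c=5) L(c=12)]
  25. access R: HIT, count now 3. Cache: [G(c=2) E(c=3) R(c=3) Q(c=5) L(c=12)]
  26. access Q: HIT, count now 6. Cache: [G(c=2) E(c=3) R(c=3) Q(c=6) L(c=12)]
  27. access G: HIT, count now 3. Cache: [E(c=3) R(c=3) G(c=3) Q(c=6) L(c=12)]
  28. access L: HIT, count now 13. Cache: [E(c=3) R(c=3) G(c=3) Q(c=6) L(c=13)]
  29. access Q: HIT, count now 7. Cache: [E(c=3) R(c=3) G(c=3) Q(c=7) L(c=13)]
  30. access T: MISS, evict E(c=3). Cache: [T(c=1) R(c=3) G(c=3) Q(c=7) L(c=13)]
Total: 24 hits, 6 misses, 1 evictions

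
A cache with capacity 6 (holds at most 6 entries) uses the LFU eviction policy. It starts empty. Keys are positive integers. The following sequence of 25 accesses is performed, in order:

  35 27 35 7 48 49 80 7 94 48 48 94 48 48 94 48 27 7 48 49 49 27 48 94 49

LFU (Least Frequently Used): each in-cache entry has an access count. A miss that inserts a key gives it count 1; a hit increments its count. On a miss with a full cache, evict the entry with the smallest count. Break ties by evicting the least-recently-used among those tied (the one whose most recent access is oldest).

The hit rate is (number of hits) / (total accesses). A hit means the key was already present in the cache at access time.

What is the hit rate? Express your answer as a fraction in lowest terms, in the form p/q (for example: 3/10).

Answer: 16/25

Derivation:
LFU simulation (capacity=6):
  1. access 35: MISS. Cache: [35(c=1)]
  2. access 27: MISS. Cache: [35(c=1) 27(c=1)]
  3. access 35: HIT, count now 2. Cache: [27(c=1) 35(c=2)]
  4. access 7: MISS. Cache: [27(c=1) 7(c=1) 35(c=2)]
  5. access 48: MISS. Cache: [27(c=1) 7(c=1) 48(c=1) 35(c=2)]
  6. access 49: MISS. Cache: [27(c=1) 7(c=1) 48(c=1) 49(c=1) 35(c=2)]
  7. access 80: MISS. Cache: [27(c=1) 7(c=1) 48(c=1) 49(c=1) 80(c=1) 35(c=2)]
  8. access 7: HIT, count now 2. Cache: [27(c=1) 48(c=1) 49(c=1) 80(c=1) 35(c=2) 7(c=2)]
  9. access 94: MISS, evict 27(c=1). Cache: [48(c=1) 49(c=1) 80(c=1) 94(c=1) 35(c=2) 7(c=2)]
  10. access 48: HIT, count now 2. Cache: [49(c=1) 80(c=1) 94(c=1) 35(c=2) 7(c=2) 48(c=2)]
  11. access 48: HIT, count now 3. Cache: [49(c=1) 80(c=1) 94(c=1) 35(c=2) 7(c=2) 48(c=3)]
  12. access 94: HIT, count now 2. Cache: [49(c=1) 80(c=1) 35(c=2) 7(c=2) 94(c=2) 48(c=3)]
  13. access 48: HIT, count now 4. Cache: [49(c=1) 80(c=1) 35(c=2) 7(c=2) 94(c=2) 48(c=4)]
  14. access 48: HIT, count now 5. Cache: [49(c=1) 80(c=1) 35(c=2) 7(c=2) 94(c=2) 48(c=5)]
  15. access 94: HIT, count now 3. Cache: [49(c=1) 80(c=1) 35(c=2) 7(c=2) 94(c=3) 48(c=5)]
  16. access 48: HIT, count now 6. Cache: [49(c=1) 80(c=1) 35(c=2) 7(c=2) 94(c=3) 48(c=6)]
  17. access 27: MISS, evict 49(c=1). Cache: [80(c=1) 27(c=1) 35(c=2) 7(c=2) 94(c=3) 48(c=6)]
  18. access 7: HIT, count now 3. Cache: [80(c=1) 27(c=1) 35(c=2) 94(c=3) 7(c=3) 48(c=6)]
  19. access 48: HIT, count now 7. Cache: [80(c=1) 27(c=1) 35(c=2) 94(c=3) 7(c=3) 48(c=7)]
  20. access 49: MISS, evict 80(c=1). Cache: [27(c=1) 49(c=1) 35(c=2) 94(c=3) 7(c=3) 48(c=7)]
  21. access 49: HIT, count now 2. Cache: [27(c=1) 35(c=2) 49(c=2) 94(c=3) 7(c=3) 48(c=7)]
  22. access 27: HIT, count now 2. Cache: [35(c=2) 49(c=2) 27(c=2) 94(c=3) 7(c=3) 48(c=7)]
  23. access 48: HIT, count now 8. Cache: [35(c=2) 49(c=2) 27(c=2) 94(c=3) 7(c=3) 48(c=8)]
  24. access 94: HIT, count now 4. Cache: [35(c=2) 49(c=2) 27(c=2) 7(c=3) 94(c=4) 48(c=8)]
  25. access 49: HIT, count now 3. Cache: [35(c=2) 27(c=2) 7(c=3) 49(c=3) 94(c=4) 48(c=8)]
Total: 16 hits, 9 misses, 3 evictions

Hit rate = 16/25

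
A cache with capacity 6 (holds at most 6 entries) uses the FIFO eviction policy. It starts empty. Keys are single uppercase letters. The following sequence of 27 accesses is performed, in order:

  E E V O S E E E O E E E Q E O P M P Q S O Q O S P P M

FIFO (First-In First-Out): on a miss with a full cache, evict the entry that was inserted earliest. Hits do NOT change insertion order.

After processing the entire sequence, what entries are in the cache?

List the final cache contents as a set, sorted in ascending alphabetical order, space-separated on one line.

FIFO simulation (capacity=6):
  1. access E: MISS. Cache (old->new): [E]
  2. access E: HIT. Cache (old->new): [E]
  3. access V: MISS. Cache (old->new): [E V]
  4. access O: MISS. Cache (old->new): [E V O]
  5. access S: MISS. Cache (old->new): [E V O S]
  6. access E: HIT. Cache (old->new): [E V O S]
  7. access E: HIT. Cache (old->new): [E V O S]
  8. access E: HIT. Cache (old->new): [E V O S]
  9. access O: HIT. Cache (old->new): [E V O S]
  10. access E: HIT. Cache (old->new): [E V O S]
  11. access E: HIT. Cache (old->new): [E V O S]
  12. access E: HIT. Cache (old->new): [E V O S]
  13. access Q: MISS. Cache (old->new): [E V O S Q]
  14. access E: HIT. Cache (old->new): [E V O S Q]
  15. access O: HIT. Cache (old->new): [E V O S Q]
  16. access P: MISS. Cache (old->new): [E V O S Q P]
  17. access M: MISS, evict E. Cache (old->new): [V O S Q P M]
  18. access P: HIT. Cache (old->new): [V O S Q P M]
  19. access Q: HIT. Cache (old->new): [V O S Q P M]
  20. access S: HIT. Cache (old->new): [V O S Q P M]
  21. access O: HIT. Cache (old->new): [V O S Q P M]
  22. access Q: HIT. Cache (old->new): [V O S Q P M]
  23. access O: HIT. Cache (old->new): [V O S Q P M]
  24. access S: HIT. Cache (old->new): [V O S Q P M]
  25. access P: HIT. Cache (old->new): [V O S Q P M]
  26. access P: HIT. Cache (old->new): [V O S Q P M]
  27. access M: HIT. Cache (old->new): [V O S Q P M]
Total: 20 hits, 7 misses, 1 evictions

Answer: M O P Q S V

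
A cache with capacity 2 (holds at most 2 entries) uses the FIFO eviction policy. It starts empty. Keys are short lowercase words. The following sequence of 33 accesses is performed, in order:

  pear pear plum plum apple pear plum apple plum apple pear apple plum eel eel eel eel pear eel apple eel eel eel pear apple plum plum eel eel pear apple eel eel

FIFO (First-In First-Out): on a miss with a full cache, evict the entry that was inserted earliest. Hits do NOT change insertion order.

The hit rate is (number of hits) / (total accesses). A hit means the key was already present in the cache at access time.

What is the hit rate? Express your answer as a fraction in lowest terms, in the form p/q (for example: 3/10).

FIFO simulation (capacity=2):
  1. access pear: MISS. Cache (old->new): [pear]
  2. access pear: HIT. Cache (old->new): [pear]
  3. access plum: MISS. Cache (old->new): [pear plum]
  4. access plum: HIT. Cache (old->new): [pear plum]
  5. access apple: MISS, evict pear. Cache (old->new): [plum apple]
  6. access pear: MISS, evict plum. Cache (old->new): [apple pear]
  7. access plum: MISS, evict apple. Cache (old->new): [pear plum]
  8. access apple: MISS, evict pear. Cache (old->new): [plum apple]
  9. access plum: HIT. Cache (old->new): [plum apple]
  10. access apple: HIT. Cache (old->new): [plum apple]
  11. access pear: MISS, evict plum. Cache (old->new): [apple pear]
  12. access apple: HIT. Cache (old->new): [apple pear]
  13. access plum: MISS, evict apple. Cache (old->new): [pear plum]
  14. access eel: MISS, evict pear. Cache (old->new): [plum eel]
  15. access eel: HIT. Cache (old->new): [plum eel]
  16. access eel: HIT. Cache (old->new): [plum eel]
  17. access eel: HIT. Cache (old->new): [plum eel]
  18. access pear: MISS, evict plum. Cache (old->new): [eel pear]
  19. access eel: HIT. Cache (old->new): [eel pear]
  20. access apple: MISS, evict eel. Cache (old->new): [pear apple]
  21. access eel: MISS, evict pear. Cache (old->new): [apple eel]
  22. access eel: HIT. Cache (old->new): [apple eel]
  23. access eel: HIT. Cache (old->new): [apple eel]
  24. access pear: MISS, evict apple. Cache (old->new): [eel pear]
  25. access apple: MISS, evict eel. Cache (old->new): [pear apple]
  26. access plum: MISS, evict pear. Cache (old->new): [apple plum]
  27. access plum: HIT. Cache (old->new): [apple plum]
  28. access eel: MISS, evict apple. Cache (old->new): [plum eel]
  29. access eel: HIT. Cache (old->new): [plum eel]
  30. access pear: MISS, evict plum. Cache (old->new): [eel pear]
  31. access apple: MISS, evict eel. Cache (old->new): [pear apple]
  32. access eel: MISS, evict pear. Cache (old->new): [apple eel]
  33. access eel: HIT. Cache (old->new): [apple eel]
Total: 14 hits, 19 misses, 17 evictions

Hit rate = 14/33

Answer: 14/33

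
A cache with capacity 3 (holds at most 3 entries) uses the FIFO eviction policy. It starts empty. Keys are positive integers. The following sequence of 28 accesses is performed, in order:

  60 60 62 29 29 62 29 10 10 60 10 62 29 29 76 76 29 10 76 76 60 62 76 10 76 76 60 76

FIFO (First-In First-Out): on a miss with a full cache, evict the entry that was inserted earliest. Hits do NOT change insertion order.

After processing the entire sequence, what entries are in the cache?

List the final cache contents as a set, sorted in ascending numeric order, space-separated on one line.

FIFO simulation (capacity=3):
  1. access 60: MISS. Cache (old->new): [60]
  2. access 60: HIT. Cache (old->new): [60]
  3. access 62: MISS. Cache (old->new): [60 62]
  4. access 29: MISS. Cache (old->new): [60 62 29]
  5. access 29: HIT. Cache (old->new): [60 62 29]
  6. access 62: HIT. Cache (old->new): [60 62 29]
  7. access 29: HIT. Cache (old->new): [60 62 29]
  8. access 10: MISS, evict 60. Cache (old->new): [62 29 10]
  9. access 10: HIT. Cache (old->new): [62 29 10]
  10. access 60: MISS, evict 62. Cache (old->new): [29 10 60]
  11. access 10: HIT. Cache (old->new): [29 10 60]
  12. access 62: MISS, evict 29. Cache (old->new): [10 60 62]
  13. access 29: MISS, evict 10. Cache (old->new): [60 62 29]
  14. access 29: HIT. Cache (old->new): [60 62 29]
  15. access 76: MISS, evict 60. Cache (old->new): [62 29 76]
  16. access 76: HIT. Cache (old->new): [62 29 76]
  17. access 29: HIT. Cache (old->new): [62 29 76]
  18. access 10: MISS, evict 62. Cache (old->new): [29 76 10]
  19. access 76: HIT. Cache (old->new): [29 76 10]
  20. access 76: HIT. Cache (old->new): [29 76 10]
  21. access 60: MISS, evict 29. Cache (old->new): [76 10 60]
  22. access 62: MISS, evict 76. Cache (old->new): [10 60 62]
  23. access 76: MISS, evict 10. Cache (old->new): [60 62 76]
  24. access 10: MISS, evict 60. Cache (old->new): [62 76 10]
  25. access 76: HIT. Cache (old->new): [62 76 10]
  26. access 76: HIT. Cache (old->new): [62 76 10]
  27. access 60: MISS, evict 62. Cache (old->new): [76 10 60]
  28. access 76: HIT. Cache (old->new): [76 10 60]
Total: 14 hits, 14 misses, 11 evictions

Answer: 10 60 76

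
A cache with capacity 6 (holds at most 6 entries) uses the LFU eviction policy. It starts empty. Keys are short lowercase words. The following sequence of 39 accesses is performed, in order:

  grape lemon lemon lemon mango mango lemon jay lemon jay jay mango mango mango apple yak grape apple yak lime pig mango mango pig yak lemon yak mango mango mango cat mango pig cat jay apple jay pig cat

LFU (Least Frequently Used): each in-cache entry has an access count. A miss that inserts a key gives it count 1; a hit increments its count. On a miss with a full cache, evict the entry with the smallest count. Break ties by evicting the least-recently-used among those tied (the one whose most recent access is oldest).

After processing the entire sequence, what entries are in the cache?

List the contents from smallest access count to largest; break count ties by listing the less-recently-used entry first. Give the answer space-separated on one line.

LFU simulation (capacity=6):
  1. access grape: MISS. Cache: [grape(c=1)]
  2. access lemon: MISS. Cache: [grape(c=1) lemon(c=1)]
  3. access lemon: HIT, count now 2. Cache: [grape(c=1) lemon(c=2)]
  4. access lemon: HIT, count now 3. Cache: [grape(c=1) lemon(c=3)]
  5. access mango: MISS. Cache: [grape(c=1) mango(c=1) lemon(c=3)]
  6. access mango: HIT, count now 2. Cache: [grape(c=1) mango(c=2) lemon(c=3)]
  7. access lemon: HIT, count now 4. Cache: [grape(c=1) mango(c=2) lemon(c=4)]
  8. access jay: MISS. Cache: [grape(c=1) jay(c=1) mango(c=2) lemon(c=4)]
  9. access lemon: HIT, count now 5. Cache: [grape(c=1) jay(c=1) mango(c=2) lemon(c=5)]
  10. access jay: HIT, count now 2. Cache: [grape(c=1) mango(c=2) jay(c=2) lemon(c=5)]
  11. access jay: HIT, count now 3. Cache: [grape(c=1) mango(c=2) jay(c=3) lemon(c=5)]
  12. access mango: HIT, count now 3. Cache: [grape(c=1) jay(c=3) mango(c=3) lemon(c=5)]
  13. access mango: HIT, count now 4. Cache: [grape(c=1) jay(c=3) mango(c=4) lemon(c=5)]
  14. access mango: HIT, count now 5. Cache: [grape(c=1) jay(c=3) lemon(c=5) mango(c=5)]
  15. access apple: MISS. Cache: [grape(c=1) apple(c=1) jay(c=3) lemon(c=5) mango(c=5)]
  16. access yak: MISS. Cache: [grape(c=1) apple(c=1) yak(c=1) jay(c=3) lemon(c=5) mango(c=5)]
  17. access grape: HIT, count now 2. Cache: [apple(c=1) yak(c=1) grape(c=2) jay(c=3) lemon(c=5) mango(c=5)]
  18. access apple: HIT, count now 2. Cache: [yak(c=1) grape(c=2) apple(c=2) jay(c=3) lemon(c=5) mango(c=5)]
  19. access yak: HIT, count now 2. Cache: [grape(c=2) apple(c=2) yak(c=2) jay(c=3) lemon(c=5) mango(c=5)]
  20. access lime: MISS, evict grape(c=2). Cache: [lime(c=1) apple(c=2) yak(c=2) jay(c=3) lemon(c=5) mango(c=5)]
  21. access pig: MISS, evict lime(c=1). Cache: [pig(c=1) apple(c=2) yak(c=2) jay(c=3) lemon(c=5) mango(c=5)]
  22. access mango: HIT, count now 6. Cache: [pig(c=1) apple(c=2) yak(c=2) jay(c=3) lemon(c=5) mango(c=6)]
  23. access mango: HIT, count now 7. Cache: [pig(c=1) apple(c=2) yak(c=2) jay(c=3) lemon(c=5) mango(c=7)]
  24. access pig: HIT, count now 2. Cache: [apple(c=2) yak(c=2) pig(c=2) jay(c=3) lemon(c=5) mango(c=7)]
  25. access yak: HIT, count now 3. Cache: [apple(c=2) pig(c=2) jay(c=3) yak(c=3) lemon(c=5) mango(c=7)]
  26. access lemon: HIT, count now 6. Cache: [apple(c=2) pig(c=2) jay(c=3) yak(c=3) lemon(c=6) mango(c=7)]
  27. access yak: HIT, count now 4. Cache: [apple(c=2) pig(c=2) jay(c=3) yak(c=4) lemon(c=6) mango(c=7)]
  28. access mango: HIT, count now 8. Cache: [apple(c=2) pig(c=2) jay(c=3) yak(c=4) lemon(c=6) mango(c=8)]
  29. access mango: HIT, count now 9. Cache: [apple(c=2) pig(c=2) jay(c=3) yak(c=4) lemon(c=6) mango(c=9)]
  30. access mango: HIT, count now 10. Cache: [apple(c=2) pig(c=2) jay(c=3) yak(c=4) lemon(c=6) mango(c=10)]
  31. access cat: MISS, evict apple(c=2). Cache: [cat(c=1) pig(c=2) jay(c=3) yak(c=4) lemon(c=6) mango(c=10)]
  32. access mango: HIT, count now 11. Cache: [cat(c=1) pig(c=2) jay(c=3) yak(c=4) lemon(c=6) mango(c=11)]
  33. access pig: HIT, count now 3. Cache: [cat(c=1) jay(c=3) pig(c=3) yak(c=4) lemon(c=6) mango(c=11)]
  34. access cat: HIT, count now 2. Cache: [cat(c=2) jay(c=3) pig(c=3) yak(c=4) lemon(c=6) mango(c=11)]
  35. access jay: HIT, count now 4. Cache: [cat(c=2) pig(c=3) yak(c=4) jay(c=4) lemon(c=6) mango(c=11)]
  36. access apple: MISS, evict cat(c=2). Cache: [apple(c=1) pig(c=3) yak(c=4) jay(c=4) lemon(c=6) mango(c=11)]
  37. access jay: HIT, count now 5. Cache: [apple(c=1) pig(c=3) yak(c=4) jay(c=5) lemon(c=6) mango(c=11)]
  38. access pig: HIT, count now 4. Cache: [apple(c=1) yak(c=4) pig(c=4) jay(c=5) lemon(c=6) mango(c=11)]
  39. access cat: MISS, evict apple(c=1). Cache: [cat(c=1) yak(c=4) pig(c=4) jay(c=5) lemon(c=6) mango(c=11)]
Total: 28 hits, 11 misses, 5 evictions

Answer: cat yak pig jay lemon mango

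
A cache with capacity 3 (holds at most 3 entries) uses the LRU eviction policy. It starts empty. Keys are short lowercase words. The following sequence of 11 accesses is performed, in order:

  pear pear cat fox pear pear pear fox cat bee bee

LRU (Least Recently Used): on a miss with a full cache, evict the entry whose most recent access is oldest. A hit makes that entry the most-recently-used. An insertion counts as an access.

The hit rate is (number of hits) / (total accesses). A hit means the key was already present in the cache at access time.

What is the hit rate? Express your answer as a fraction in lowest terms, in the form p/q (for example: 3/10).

Answer: 7/11

Derivation:
LRU simulation (capacity=3):
  1. access pear: MISS. Cache (LRU->MRU): [pear]
  2. access pear: HIT. Cache (LRU->MRU): [pear]
  3. access cat: MISS. Cache (LRU->MRU): [pear cat]
  4. access fox: MISS. Cache (LRU->MRU): [pear cat fox]
  5. access pear: HIT. Cache (LRU->MRU): [cat fox pear]
  6. access pear: HIT. Cache (LRU->MRU): [cat fox pear]
  7. access pear: HIT. Cache (LRU->MRU): [cat fox pear]
  8. access fox: HIT. Cache (LRU->MRU): [cat pear fox]
  9. access cat: HIT. Cache (LRU->MRU): [pear fox cat]
  10. access bee: MISS, evict pear. Cache (LRU->MRU): [fox cat bee]
  11. access bee: HIT. Cache (LRU->MRU): [fox cat bee]
Total: 7 hits, 4 misses, 1 evictions

Hit rate = 7/11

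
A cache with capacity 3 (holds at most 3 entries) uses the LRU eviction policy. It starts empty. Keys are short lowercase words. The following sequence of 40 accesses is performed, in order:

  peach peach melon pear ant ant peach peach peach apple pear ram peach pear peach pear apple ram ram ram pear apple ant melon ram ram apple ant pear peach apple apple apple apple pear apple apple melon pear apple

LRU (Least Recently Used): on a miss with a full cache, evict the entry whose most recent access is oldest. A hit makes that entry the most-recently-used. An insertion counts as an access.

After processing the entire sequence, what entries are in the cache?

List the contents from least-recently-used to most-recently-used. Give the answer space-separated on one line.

Answer: melon pear apple

Derivation:
LRU simulation (capacity=3):
  1. access peach: MISS. Cache (LRU->MRU): [peach]
  2. access peach: HIT. Cache (LRU->MRU): [peach]
  3. access melon: MISS. Cache (LRU->MRU): [peach melon]
  4. access pear: MISS. Cache (LRU->MRU): [peach melon pear]
  5. access ant: MISS, evict peach. Cache (LRU->MRU): [melon pear ant]
  6. access ant: HIT. Cache (LRU->MRU): [melon pear ant]
  7. access peach: MISS, evict melon. Cache (LRU->MRU): [pear ant peach]
  8. access peach: HIT. Cache (LRU->MRU): [pear ant peach]
  9. access peach: HIT. Cache (LRU->MRU): [pear ant peach]
  10. access apple: MISS, evict pear. Cache (LRU->MRU): [ant peach apple]
  11. access pear: MISS, evict ant. Cache (LRU->MRU): [peach apple pear]
  12. access ram: MISS, evict peach. Cache (LRU->MRU): [apple pear ram]
  13. access peach: MISS, evict apple. Cache (LRU->MRU): [pear ram peach]
  14. access pear: HIT. Cache (LRU->MRU): [ram peach pear]
  15. access peach: HIT. Cache (LRU->MRU): [ram pear peach]
  16. access pear: HIT. Cache (LRU->MRU): [ram peach pear]
  17. access apple: MISS, evict ram. Cache (LRU->MRU): [peach pear apple]
  18. access ram: MISS, evict peach. Cache (LRU->MRU): [pear apple ram]
  19. access ram: HIT. Cache (LRU->MRU): [pear apple ram]
  20. access ram: HIT. Cache (LRU->MRU): [pear apple ram]
  21. access pear: HIT. Cache (LRU->MRU): [apple ram pear]
  22. access apple: HIT. Cache (LRU->MRU): [ram pear apple]
  23. access ant: MISS, evict ram. Cache (LRU->MRU): [pear apple ant]
  24. access melon: MISS, evict pear. Cache (LRU->MRU): [apple ant melon]
  25. access ram: MISS, evict apple. Cache (LRU->MRU): [ant melon ram]
  26. access ram: HIT. Cache (LRU->MRU): [ant melon ram]
  27. access apple: MISS, evict ant. Cache (LRU->MRU): [melon ram apple]
  28. access ant: MISS, evict melon. Cache (LRU->MRU): [ram apple ant]
  29. access pear: MISS, evict ram. Cache (LRU->MRU): [apple ant pear]
  30. access peach: MISS, evict apple. Cache (LRU->MRU): [ant pear peach]
  31. access apple: MISS, evict ant. Cache (LRU->MRU): [pear peach apple]
  32. access apple: HIT. Cache (LRU->MRU): [pear peach apple]
  33. access apple: HIT. Cache (LRU->MRU): [pear peach apple]
  34. access apple: HIT. Cache (LRU->MRU): [pear peach apple]
  35. access pear: HIT. Cache (LRU->MRU): [peach apple pear]
  36. access apple: HIT. Cache (LRU->MRU): [peach pear apple]
  37. access apple: HIT. Cache (LRU->MRU): [peach pear apple]
  38. access melon: MISS, evict peach. Cache (LRU->MRU): [pear apple melon]
  39. access pear: HIT. Cache (LRU->MRU): [apple melon pear]
  40. access apple: HIT. Cache (LRU->MRU): [melon pear apple]
Total: 20 hits, 20 misses, 17 evictions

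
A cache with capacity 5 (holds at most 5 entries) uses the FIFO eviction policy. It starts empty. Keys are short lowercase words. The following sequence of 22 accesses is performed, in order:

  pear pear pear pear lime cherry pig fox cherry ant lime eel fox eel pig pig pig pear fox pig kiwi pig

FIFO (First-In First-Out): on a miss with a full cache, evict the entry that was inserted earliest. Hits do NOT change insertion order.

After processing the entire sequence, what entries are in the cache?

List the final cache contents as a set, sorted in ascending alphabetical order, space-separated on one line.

Answer: ant eel kiwi pear pig

Derivation:
FIFO simulation (capacity=5):
  1. access pear: MISS. Cache (old->new): [pear]
  2. access pear: HIT. Cache (old->new): [pear]
  3. access pear: HIT. Cache (old->new): [pear]
  4. access pear: HIT. Cache (old->new): [pear]
  5. access lime: MISS. Cache (old->new): [pear lime]
  6. access cherry: MISS. Cache (old->new): [pear lime cherry]
  7. access pig: MISS. Cache (old->new): [pear lime cherry pig]
  8. access fox: MISS. Cache (old->new): [pear lime cherry pig fox]
  9. access cherry: HIT. Cache (old->new): [pear lime cherry pig fox]
  10. access ant: MISS, evict pear. Cache (old->new): [lime cherry pig fox ant]
  11. access lime: HIT. Cache (old->new): [lime cherry pig fox ant]
  12. access eel: MISS, evict lime. Cache (old->new): [cherry pig fox ant eel]
  13. access fox: HIT. Cache (old->new): [cherry pig fox ant eel]
  14. access eel: HIT. Cache (old->new): [cherry pig fox ant eel]
  15. access pig: HIT. Cache (old->new): [cherry pig fox ant eel]
  16. access pig: HIT. Cache (old->new): [cherry pig fox ant eel]
  17. access pig: HIT. Cache (old->new): [cherry pig fox ant eel]
  18. access pear: MISS, evict cherry. Cache (old->new): [pig fox ant eel pear]
  19. access fox: HIT. Cache (old->new): [pig fox ant eel pear]
  20. access pig: HIT. Cache (old->new): [pig fox ant eel pear]
  21. access kiwi: MISS, evict pig. Cache (old->new): [fox ant eel pear kiwi]
  22. access pig: MISS, evict fox. Cache (old->new): [ant eel pear kiwi pig]
Total: 12 hits, 10 misses, 5 evictions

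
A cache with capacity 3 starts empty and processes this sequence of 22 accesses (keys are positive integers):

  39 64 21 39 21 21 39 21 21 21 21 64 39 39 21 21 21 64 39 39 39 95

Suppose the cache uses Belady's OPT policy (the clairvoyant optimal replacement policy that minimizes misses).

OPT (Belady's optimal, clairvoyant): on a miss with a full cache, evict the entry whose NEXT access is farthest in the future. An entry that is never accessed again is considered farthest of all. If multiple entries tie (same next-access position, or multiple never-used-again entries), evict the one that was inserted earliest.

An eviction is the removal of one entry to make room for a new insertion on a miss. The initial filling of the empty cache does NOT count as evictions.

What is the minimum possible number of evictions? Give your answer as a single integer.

Answer: 1

Derivation:
OPT (Belady) simulation (capacity=3):
  1. access 39: MISS. Cache: [39]
  2. access 64: MISS. Cache: [39 64]
  3. access 21: MISS. Cache: [39 64 21]
  4. access 39: HIT. Next use of 39: step 7. Cache: [39 64 21]
  5. access 21: HIT. Next use of 21: step 6. Cache: [39 64 21]
  6. access 21: HIT. Next use of 21: step 8. Cache: [39 64 21]
  7. access 39: HIT. Next use of 39: step 13. Cache: [39 64 21]
  8. access 21: HIT. Next use of 21: step 9. Cache: [39 64 21]
  9. access 21: HIT. Next use of 21: step 10. Cache: [39 64 21]
  10. access 21: HIT. Next use of 21: step 11. Cache: [39 64 21]
  11. access 21: HIT. Next use of 21: step 15. Cache: [39 64 21]
  12. access 64: HIT. Next use of 64: step 18. Cache: [39 64 21]
  13. access 39: HIT. Next use of 39: step 14. Cache: [39 64 21]
  14. access 39: HIT. Next use of 39: step 19. Cache: [39 64 21]
  15. access 21: HIT. Next use of 21: step 16. Cache: [39 64 21]
  16. access 21: HIT. Next use of 21: step 17. Cache: [39 64 21]
  17. access 21: HIT. Next use of 21: never. Cache: [39 64 21]
  18. access 64: HIT. Next use of 64: never. Cache: [39 64 21]
  19. access 39: HIT. Next use of 39: step 20. Cache: [39 64 21]
  20. access 39: HIT. Next use of 39: step 21. Cache: [39 64 21]
  21. access 39: HIT. Next use of 39: never. Cache: [39 64 21]
  22. access 95: MISS, evict 39 (next use: never). Cache: [64 21 95]
Total: 18 hits, 4 misses, 1 evictions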